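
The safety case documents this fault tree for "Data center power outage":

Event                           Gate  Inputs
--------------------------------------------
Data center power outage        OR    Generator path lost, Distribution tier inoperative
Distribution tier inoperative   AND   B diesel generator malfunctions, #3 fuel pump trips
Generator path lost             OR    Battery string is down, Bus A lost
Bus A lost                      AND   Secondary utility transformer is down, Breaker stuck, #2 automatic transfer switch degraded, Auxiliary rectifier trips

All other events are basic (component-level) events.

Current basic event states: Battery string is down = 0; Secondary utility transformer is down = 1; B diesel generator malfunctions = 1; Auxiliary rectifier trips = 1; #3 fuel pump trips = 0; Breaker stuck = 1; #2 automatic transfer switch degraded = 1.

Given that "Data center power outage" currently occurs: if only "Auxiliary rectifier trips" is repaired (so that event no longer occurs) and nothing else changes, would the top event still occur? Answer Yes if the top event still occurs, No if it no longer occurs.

No

Counterfactual: set "Auxiliary rectifier trips" to not occurred.
Bus A lost [AND]: Secondary utility transformer is down=occurs, Breaker stuck=occurs, #2 automatic transfer switch degraded=occurs, Auxiliary rectifier trips=not → not all inputs occur → does not occur.
Generator path lost [OR]: Battery string is down=not, Bus A lost=not → no input occurs → does not occur.
Distribution tier inoperative [AND]: B diesel generator malfunctions=occurs, #3 fuel pump trips=not → not all inputs occur → does not occur.
Data center power outage [OR]: Generator path lost=not, Distribution tier inoperative=not → no input occurs → does not occur.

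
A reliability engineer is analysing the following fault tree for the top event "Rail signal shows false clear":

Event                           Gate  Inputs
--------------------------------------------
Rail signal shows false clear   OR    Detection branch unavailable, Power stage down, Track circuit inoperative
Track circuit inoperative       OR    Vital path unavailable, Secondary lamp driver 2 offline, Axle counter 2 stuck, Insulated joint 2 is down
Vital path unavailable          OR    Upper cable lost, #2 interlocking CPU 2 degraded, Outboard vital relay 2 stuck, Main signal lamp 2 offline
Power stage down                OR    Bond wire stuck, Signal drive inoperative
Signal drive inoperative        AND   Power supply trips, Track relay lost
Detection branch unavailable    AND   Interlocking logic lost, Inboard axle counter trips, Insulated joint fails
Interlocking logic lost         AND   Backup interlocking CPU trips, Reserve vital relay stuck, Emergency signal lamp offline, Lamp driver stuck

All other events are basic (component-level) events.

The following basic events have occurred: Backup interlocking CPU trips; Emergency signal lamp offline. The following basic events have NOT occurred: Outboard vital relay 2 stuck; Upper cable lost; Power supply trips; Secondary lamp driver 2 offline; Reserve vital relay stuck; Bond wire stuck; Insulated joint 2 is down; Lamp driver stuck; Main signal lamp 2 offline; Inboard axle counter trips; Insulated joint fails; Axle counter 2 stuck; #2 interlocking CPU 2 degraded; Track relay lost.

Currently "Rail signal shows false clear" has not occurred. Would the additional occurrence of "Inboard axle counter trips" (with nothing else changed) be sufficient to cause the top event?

No

Counterfactual: set "Inboard axle counter trips" to occurred.
Interlocking logic lost [AND]: Backup interlocking CPU trips=occurs, Reserve vital relay stuck=not, Emergency signal lamp offline=occurs, Lamp driver stuck=not → not all inputs occur → does not occur.
Detection branch unavailable [AND]: Interlocking logic lost=not, Inboard axle counter trips=occurs, Insulated joint fails=not → not all inputs occur → does not occur.
Signal drive inoperative [AND]: Power supply trips=not, Track relay lost=not → not all inputs occur → does not occur.
Power stage down [OR]: Bond wire stuck=not, Signal drive inoperative=not → no input occurs → does not occur.
Vital path unavailable [OR]: Upper cable lost=not, #2 interlocking CPU 2 degraded=not, Outboard vital relay 2 stuck=not, Main signal lamp 2 offline=not → no input occurs → does not occur.
Track circuit inoperative [OR]: Vital path unavailable=not, Secondary lamp driver 2 offline=not, Axle counter 2 stuck=not, Insulated joint 2 is down=not → no input occurs → does not occur.
Rail signal shows false clear [OR]: Detection branch unavailable=not, Power stage down=not, Track circuit inoperative=not → no input occurs → does not occur.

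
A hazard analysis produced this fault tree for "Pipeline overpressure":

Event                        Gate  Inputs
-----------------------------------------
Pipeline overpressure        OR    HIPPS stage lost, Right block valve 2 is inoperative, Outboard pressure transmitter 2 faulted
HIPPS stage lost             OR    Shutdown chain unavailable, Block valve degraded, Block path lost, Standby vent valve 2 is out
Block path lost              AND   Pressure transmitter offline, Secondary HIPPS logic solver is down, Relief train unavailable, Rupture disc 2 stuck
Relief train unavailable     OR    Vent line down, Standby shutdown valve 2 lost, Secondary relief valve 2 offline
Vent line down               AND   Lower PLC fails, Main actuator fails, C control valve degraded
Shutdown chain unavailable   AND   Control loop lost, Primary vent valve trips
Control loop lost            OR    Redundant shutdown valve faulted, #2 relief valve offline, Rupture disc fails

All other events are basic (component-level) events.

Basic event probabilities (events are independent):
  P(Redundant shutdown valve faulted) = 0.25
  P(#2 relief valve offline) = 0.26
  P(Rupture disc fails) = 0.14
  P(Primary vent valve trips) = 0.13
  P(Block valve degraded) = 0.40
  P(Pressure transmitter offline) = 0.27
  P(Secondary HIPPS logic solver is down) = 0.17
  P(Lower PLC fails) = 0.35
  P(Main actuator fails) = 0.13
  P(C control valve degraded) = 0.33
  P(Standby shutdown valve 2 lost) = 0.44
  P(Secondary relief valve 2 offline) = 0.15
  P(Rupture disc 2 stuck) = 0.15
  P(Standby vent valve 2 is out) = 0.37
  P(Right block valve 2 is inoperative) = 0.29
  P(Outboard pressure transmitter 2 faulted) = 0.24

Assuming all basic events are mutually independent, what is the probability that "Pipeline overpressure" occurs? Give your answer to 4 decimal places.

0.8106

P(Control loop lost) [OR] = 1 − (1−0.25) × (1−0.26) × (1−0.14) = 0.522700
P(Shutdown chain unavailable) [AND] = 0.522700 × 0.13 = 0.067951
P(Vent line down) [AND] = 0.35 × 0.13 × 0.33 = 0.015015
P(Relief train unavailable) [OR] = 1 − (1−0.015015) × (1−0.44) × (1−0.15) = 0.531147
P(Block path lost) [AND] = 0.27 × 0.17 × 0.531147 × 0.15 = 0.003657
P(HIPPS stage lost) [OR] = 1 − (1−0.067951) × (1−0.40) × (1−0.003657) × (1−0.37) = 0.648974
P(Pipeline overpressure) [OR] = 1 − (1−0.648974) × (1−0.29) × (1−0.24) = 0.810586
Rounded to 4 decimal places: P(Pipeline overpressure) ≈ 0.8106.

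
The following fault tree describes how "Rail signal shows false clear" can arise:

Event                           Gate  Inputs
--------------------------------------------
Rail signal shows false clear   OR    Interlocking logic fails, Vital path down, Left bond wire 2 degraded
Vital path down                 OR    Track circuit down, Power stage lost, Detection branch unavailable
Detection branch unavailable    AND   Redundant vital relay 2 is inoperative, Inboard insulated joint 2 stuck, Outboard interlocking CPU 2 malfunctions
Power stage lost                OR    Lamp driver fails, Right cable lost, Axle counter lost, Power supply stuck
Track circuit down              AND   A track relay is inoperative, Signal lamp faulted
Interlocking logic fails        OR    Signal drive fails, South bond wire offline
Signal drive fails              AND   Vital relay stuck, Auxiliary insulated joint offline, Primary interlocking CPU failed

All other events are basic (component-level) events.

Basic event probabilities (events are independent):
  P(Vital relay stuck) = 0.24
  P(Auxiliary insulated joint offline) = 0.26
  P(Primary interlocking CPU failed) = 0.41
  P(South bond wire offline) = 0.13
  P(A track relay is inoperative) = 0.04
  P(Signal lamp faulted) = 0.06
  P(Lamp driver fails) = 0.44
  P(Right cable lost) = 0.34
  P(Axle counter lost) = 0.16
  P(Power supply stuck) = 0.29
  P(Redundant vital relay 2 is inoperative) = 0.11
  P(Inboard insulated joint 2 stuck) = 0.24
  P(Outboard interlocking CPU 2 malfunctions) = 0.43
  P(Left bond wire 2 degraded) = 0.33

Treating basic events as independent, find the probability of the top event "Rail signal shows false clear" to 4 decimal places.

0.8765

P(Signal drive fails) [AND] = 0.24 × 0.26 × 0.41 = 0.025584
P(Interlocking logic fails) [OR] = 1 − (1−0.025584) × (1−0.13) = 0.152258
P(Track circuit down) [AND] = 0.04 × 0.06 = 0.002400
P(Power stage lost) [OR] = 1 − (1−0.44) × (1−0.34) × (1−0.16) × (1−0.29) = 0.779571
P(Detection branch unavailable) [AND] = 0.11 × 0.24 × 0.43 = 0.011352
P(Vital path down) [OR] = 1 − (1−0.002400) × (1−0.779571) × (1−0.011352) = 0.782596
P(Rail signal shows false clear) [OR] = 1 − (1−0.152258) × (1−0.782596) × (1−0.33) = 0.876517
Rounded to 4 decimal places: P(Rail signal shows false clear) ≈ 0.8765.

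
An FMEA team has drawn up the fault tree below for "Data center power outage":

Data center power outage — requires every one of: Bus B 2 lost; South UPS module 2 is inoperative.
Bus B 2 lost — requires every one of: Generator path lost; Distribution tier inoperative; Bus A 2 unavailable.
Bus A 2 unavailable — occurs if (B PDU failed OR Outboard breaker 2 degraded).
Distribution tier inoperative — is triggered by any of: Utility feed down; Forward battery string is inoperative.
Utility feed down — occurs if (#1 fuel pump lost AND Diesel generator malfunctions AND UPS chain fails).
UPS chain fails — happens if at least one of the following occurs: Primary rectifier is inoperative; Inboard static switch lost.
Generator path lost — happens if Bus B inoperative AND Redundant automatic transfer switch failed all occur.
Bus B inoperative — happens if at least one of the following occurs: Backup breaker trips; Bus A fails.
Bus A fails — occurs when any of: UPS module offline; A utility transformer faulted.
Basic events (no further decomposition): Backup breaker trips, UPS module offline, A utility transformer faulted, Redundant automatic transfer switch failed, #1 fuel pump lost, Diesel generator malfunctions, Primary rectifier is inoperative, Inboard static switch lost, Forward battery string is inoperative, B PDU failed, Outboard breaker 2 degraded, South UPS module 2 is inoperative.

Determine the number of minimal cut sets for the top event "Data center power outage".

18

Bus A fails [OR]: union of children's cut sets → 2 cut set(s).
Bus B inoperative [OR]: union of children's cut sets → 3 cut set(s).
Generator path lost [AND]: one cut set from each child combined → 3 × 1 = 3 cut set(s).
UPS chain fails [OR]: union of children's cut sets → 2 cut set(s).
Utility feed down [AND]: one cut set from each child combined → 1 × 1 × 2 = 2 cut set(s).
Distribution tier inoperative [OR]: union of children's cut sets → 3 cut set(s).
Bus A 2 unavailable [OR]: union of children's cut sets → 2 cut set(s).
Bus B 2 lost [AND]: one cut set from each child combined → 3 × 3 × 2 = 18 cut set(s).
Data center power outage [AND]: one cut set from each child combined → 18 × 1 = 18 cut set(s).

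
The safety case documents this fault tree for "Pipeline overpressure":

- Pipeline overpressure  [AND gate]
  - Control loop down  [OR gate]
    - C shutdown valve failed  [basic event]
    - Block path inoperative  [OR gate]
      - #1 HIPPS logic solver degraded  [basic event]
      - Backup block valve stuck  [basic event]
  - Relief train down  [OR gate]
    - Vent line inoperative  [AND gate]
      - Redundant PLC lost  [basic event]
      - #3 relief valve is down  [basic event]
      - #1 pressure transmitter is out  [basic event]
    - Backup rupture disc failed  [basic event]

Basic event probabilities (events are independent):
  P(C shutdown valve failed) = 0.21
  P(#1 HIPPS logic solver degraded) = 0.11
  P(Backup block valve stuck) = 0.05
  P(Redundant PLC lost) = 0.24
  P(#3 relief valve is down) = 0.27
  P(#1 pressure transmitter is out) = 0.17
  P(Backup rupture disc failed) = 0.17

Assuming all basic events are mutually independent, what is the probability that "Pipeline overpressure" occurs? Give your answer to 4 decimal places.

P(Block path inoperative) [OR] = 1 − (1−0.11) × (1−0.05) = 0.154500
P(Control loop down) [OR] = 1 − (1−0.21) × (1−0.154500) = 0.332055
P(Vent line inoperative) [AND] = 0.24 × 0.27 × 0.17 = 0.011016
P(Relief train down) [OR] = 1 − (1−0.011016) × (1−0.17) = 0.179143
P(Pipeline overpressure) [AND] = 0.332055 × 0.179143 = 0.059485
Rounded to 4 decimal places: P(Pipeline overpressure) ≈ 0.0595.

0.0595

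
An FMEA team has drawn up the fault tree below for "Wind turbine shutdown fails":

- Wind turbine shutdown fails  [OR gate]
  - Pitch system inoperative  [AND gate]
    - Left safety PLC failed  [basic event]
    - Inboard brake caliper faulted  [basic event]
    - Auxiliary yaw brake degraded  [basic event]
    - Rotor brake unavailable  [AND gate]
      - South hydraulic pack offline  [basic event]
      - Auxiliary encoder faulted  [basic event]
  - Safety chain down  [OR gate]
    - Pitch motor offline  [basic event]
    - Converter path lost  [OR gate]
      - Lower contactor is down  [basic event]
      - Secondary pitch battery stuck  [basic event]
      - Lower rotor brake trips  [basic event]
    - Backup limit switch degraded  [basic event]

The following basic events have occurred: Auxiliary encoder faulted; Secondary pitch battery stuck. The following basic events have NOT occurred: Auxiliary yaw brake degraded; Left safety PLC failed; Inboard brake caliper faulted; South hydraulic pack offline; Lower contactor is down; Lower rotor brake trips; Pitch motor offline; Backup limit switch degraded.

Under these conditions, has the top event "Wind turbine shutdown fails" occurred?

Yes

Rotor brake unavailable [AND]: South hydraulic pack offline=not, Auxiliary encoder faulted=occurs → not all inputs occur → does not occur.
Pitch system inoperative [AND]: Left safety PLC failed=not, Inboard brake caliper faulted=not, Auxiliary yaw brake degraded=not, Rotor brake unavailable=not → not all inputs occur → does not occur.
Converter path lost [OR]: Lower contactor is down=not, Secondary pitch battery stuck=occurs, Lower rotor brake trips=not → at least one input occurs → occurs.
Safety chain down [OR]: Pitch motor offline=not, Converter path lost=occurs, Backup limit switch degraded=not → at least one input occurs → occurs.
Wind turbine shutdown fails [OR]: Pitch system inoperative=not, Safety chain down=occurs → at least one input occurs → occurs.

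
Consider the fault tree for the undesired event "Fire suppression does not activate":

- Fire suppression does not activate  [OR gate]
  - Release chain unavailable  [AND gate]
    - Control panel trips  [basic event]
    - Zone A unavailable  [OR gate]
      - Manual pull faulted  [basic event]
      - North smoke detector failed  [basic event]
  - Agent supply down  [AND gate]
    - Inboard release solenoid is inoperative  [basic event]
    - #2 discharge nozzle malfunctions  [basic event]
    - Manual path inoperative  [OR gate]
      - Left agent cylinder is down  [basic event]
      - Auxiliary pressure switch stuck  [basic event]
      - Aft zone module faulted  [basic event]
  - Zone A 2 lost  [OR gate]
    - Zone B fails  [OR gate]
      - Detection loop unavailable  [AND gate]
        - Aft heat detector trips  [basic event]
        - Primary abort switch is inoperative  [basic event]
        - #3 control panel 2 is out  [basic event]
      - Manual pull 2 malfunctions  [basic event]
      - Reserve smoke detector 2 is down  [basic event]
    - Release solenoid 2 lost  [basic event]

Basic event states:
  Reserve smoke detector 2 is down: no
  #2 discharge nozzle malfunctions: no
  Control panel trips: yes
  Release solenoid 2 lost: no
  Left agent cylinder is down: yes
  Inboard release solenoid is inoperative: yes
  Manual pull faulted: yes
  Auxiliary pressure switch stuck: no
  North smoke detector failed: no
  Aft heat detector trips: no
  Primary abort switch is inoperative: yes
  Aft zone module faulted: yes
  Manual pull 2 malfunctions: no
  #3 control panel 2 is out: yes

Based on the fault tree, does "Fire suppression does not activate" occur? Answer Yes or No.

Zone A unavailable [OR]: Manual pull faulted=occurs, North smoke detector failed=not → at least one input occurs → occurs.
Release chain unavailable [AND]: Control panel trips=occurs, Zone A unavailable=occurs → all inputs occur → occurs.
Manual path inoperative [OR]: Left agent cylinder is down=occurs, Auxiliary pressure switch stuck=not, Aft zone module faulted=occurs → at least one input occurs → occurs.
Agent supply down [AND]: Inboard release solenoid is inoperative=occurs, #2 discharge nozzle malfunctions=not, Manual path inoperative=occurs → not all inputs occur → does not occur.
Detection loop unavailable [AND]: Aft heat detector trips=not, Primary abort switch is inoperative=occurs, #3 control panel 2 is out=occurs → not all inputs occur → does not occur.
Zone B fails [OR]: Detection loop unavailable=not, Manual pull 2 malfunctions=not, Reserve smoke detector 2 is down=not → no input occurs → does not occur.
Zone A 2 lost [OR]: Zone B fails=not, Release solenoid 2 lost=not → no input occurs → does not occur.
Fire suppression does not activate [OR]: Release chain unavailable=occurs, Agent supply down=not, Zone A 2 lost=not → at least one input occurs → occurs.

Yes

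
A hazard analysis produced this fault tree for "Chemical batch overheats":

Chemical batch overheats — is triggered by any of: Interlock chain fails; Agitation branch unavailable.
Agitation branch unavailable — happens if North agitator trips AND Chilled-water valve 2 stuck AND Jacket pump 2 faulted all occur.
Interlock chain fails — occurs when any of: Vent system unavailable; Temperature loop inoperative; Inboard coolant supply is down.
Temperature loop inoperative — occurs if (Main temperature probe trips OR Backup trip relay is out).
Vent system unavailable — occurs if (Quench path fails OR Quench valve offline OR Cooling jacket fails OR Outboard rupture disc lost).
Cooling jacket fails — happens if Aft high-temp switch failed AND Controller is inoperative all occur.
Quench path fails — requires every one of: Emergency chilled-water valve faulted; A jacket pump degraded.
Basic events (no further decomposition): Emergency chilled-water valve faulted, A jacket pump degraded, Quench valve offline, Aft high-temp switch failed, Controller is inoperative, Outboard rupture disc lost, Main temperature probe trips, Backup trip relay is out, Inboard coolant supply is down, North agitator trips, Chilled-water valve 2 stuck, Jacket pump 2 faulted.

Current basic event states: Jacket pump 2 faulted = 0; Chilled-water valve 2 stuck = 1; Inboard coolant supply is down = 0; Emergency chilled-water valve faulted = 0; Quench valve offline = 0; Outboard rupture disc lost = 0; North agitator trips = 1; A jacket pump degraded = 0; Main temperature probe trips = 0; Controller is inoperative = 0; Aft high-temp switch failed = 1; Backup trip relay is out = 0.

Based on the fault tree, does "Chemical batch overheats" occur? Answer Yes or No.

No

Quench path fails [AND]: Emergency chilled-water valve faulted=not, A jacket pump degraded=not → not all inputs occur → does not occur.
Cooling jacket fails [AND]: Aft high-temp switch failed=occurs, Controller is inoperative=not → not all inputs occur → does not occur.
Vent system unavailable [OR]: Quench path fails=not, Quench valve offline=not, Cooling jacket fails=not, Outboard rupture disc lost=not → no input occurs → does not occur.
Temperature loop inoperative [OR]: Main temperature probe trips=not, Backup trip relay is out=not → no input occurs → does not occur.
Interlock chain fails [OR]: Vent system unavailable=not, Temperature loop inoperative=not, Inboard coolant supply is down=not → no input occurs → does not occur.
Agitation branch unavailable [AND]: North agitator trips=occurs, Chilled-water valve 2 stuck=occurs, Jacket pump 2 faulted=not → not all inputs occur → does not occur.
Chemical batch overheats [OR]: Interlock chain fails=not, Agitation branch unavailable=not → no input occurs → does not occur.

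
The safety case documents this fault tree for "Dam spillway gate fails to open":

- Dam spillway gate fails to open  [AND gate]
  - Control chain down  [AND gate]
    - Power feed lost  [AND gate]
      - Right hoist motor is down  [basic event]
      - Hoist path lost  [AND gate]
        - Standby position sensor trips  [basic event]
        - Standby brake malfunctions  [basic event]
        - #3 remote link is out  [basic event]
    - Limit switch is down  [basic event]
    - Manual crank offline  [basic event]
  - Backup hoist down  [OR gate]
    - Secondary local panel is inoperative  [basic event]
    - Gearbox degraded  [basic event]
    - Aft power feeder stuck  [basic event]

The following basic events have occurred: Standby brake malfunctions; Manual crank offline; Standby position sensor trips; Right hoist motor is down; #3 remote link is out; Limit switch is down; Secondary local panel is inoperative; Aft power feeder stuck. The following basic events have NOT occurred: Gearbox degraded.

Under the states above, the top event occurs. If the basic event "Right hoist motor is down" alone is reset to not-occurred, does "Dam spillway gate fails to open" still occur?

No

Counterfactual: set "Right hoist motor is down" to not occurred.
Hoist path lost [AND]: Standby position sensor trips=occurs, Standby brake malfunctions=occurs, #3 remote link is out=occurs → all inputs occur → occurs.
Power feed lost [AND]: Right hoist motor is down=not, Hoist path lost=occurs → not all inputs occur → does not occur.
Control chain down [AND]: Power feed lost=not, Limit switch is down=occurs, Manual crank offline=occurs → not all inputs occur → does not occur.
Backup hoist down [OR]: Secondary local panel is inoperative=occurs, Gearbox degraded=not, Aft power feeder stuck=occurs → at least one input occurs → occurs.
Dam spillway gate fails to open [AND]: Control chain down=not, Backup hoist down=occurs → not all inputs occur → does not occur.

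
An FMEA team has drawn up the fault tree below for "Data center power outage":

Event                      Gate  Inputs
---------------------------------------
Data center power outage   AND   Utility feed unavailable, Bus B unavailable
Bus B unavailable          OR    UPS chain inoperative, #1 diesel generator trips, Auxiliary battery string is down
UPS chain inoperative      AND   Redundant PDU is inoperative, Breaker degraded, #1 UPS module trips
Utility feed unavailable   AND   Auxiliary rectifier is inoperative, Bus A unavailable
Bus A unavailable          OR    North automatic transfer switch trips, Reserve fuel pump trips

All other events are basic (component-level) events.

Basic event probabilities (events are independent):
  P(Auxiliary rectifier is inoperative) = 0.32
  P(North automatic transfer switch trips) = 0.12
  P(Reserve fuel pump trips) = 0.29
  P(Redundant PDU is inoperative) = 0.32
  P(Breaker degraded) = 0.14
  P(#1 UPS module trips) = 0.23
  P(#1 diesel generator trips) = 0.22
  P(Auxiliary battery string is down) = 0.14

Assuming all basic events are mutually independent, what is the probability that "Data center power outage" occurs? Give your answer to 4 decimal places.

0.0404

P(Bus A unavailable) [OR] = 1 − (1−0.12) × (1−0.29) = 0.375200
P(Utility feed unavailable) [AND] = 0.32 × 0.375200 = 0.120064
P(UPS chain inoperative) [AND] = 0.32 × 0.14 × 0.23 = 0.010304
P(Bus B unavailable) [OR] = 1 − (1−0.010304) × (1−0.22) × (1−0.14) = 0.336112
P(Data center power outage) [AND] = 0.120064 × 0.336112 = 0.040355
Rounded to 4 decimal places: P(Data center power outage) ≈ 0.0404.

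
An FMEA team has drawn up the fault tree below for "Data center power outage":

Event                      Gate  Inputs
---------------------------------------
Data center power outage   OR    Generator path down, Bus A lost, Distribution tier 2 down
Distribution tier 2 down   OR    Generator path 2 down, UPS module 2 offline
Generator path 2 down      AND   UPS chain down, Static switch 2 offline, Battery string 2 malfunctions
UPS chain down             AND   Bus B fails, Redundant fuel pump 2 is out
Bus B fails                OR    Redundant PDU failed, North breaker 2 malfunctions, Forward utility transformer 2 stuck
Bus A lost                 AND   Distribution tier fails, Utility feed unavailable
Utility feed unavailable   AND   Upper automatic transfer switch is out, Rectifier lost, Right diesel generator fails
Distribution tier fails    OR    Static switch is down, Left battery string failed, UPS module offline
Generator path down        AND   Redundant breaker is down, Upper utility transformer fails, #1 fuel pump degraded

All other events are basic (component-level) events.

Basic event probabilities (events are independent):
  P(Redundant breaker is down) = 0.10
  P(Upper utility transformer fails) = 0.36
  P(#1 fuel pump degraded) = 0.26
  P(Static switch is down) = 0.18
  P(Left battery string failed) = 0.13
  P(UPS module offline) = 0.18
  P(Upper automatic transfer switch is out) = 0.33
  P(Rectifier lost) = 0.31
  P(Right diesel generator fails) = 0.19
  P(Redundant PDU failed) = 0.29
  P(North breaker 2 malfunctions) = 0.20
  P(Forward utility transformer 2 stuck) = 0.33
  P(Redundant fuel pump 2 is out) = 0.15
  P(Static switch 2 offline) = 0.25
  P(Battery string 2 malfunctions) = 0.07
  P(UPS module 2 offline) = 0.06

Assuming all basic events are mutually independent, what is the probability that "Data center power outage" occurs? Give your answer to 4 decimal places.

0.0778

P(Generator path down) [AND] = 0.10 × 0.36 × 0.26 = 0.009360
P(Distribution tier fails) [OR] = 1 − (1−0.18) × (1−0.13) × (1−0.18) = 0.415012
P(Utility feed unavailable) [AND] = 0.33 × 0.31 × 0.19 = 0.019437
P(Bus A lost) [AND] = 0.415012 × 0.019437 = 0.008067
P(Bus B fails) [OR] = 1 − (1−0.29) × (1−0.20) × (1−0.33) = 0.619440
P(UPS chain down) [AND] = 0.619440 × 0.15 = 0.092916
P(Generator path 2 down) [AND] = 0.092916 × 0.25 × 0.07 = 0.001626
P(Distribution tier 2 down) [OR] = 1 − (1−0.001626) × (1−0.06) = 0.061528
P(Data center power outage) [OR] = 1 − (1−0.009360) × (1−0.008067) × (1−0.061528) = 0.077812
Rounded to 4 decimal places: P(Data center power outage) ≈ 0.0778.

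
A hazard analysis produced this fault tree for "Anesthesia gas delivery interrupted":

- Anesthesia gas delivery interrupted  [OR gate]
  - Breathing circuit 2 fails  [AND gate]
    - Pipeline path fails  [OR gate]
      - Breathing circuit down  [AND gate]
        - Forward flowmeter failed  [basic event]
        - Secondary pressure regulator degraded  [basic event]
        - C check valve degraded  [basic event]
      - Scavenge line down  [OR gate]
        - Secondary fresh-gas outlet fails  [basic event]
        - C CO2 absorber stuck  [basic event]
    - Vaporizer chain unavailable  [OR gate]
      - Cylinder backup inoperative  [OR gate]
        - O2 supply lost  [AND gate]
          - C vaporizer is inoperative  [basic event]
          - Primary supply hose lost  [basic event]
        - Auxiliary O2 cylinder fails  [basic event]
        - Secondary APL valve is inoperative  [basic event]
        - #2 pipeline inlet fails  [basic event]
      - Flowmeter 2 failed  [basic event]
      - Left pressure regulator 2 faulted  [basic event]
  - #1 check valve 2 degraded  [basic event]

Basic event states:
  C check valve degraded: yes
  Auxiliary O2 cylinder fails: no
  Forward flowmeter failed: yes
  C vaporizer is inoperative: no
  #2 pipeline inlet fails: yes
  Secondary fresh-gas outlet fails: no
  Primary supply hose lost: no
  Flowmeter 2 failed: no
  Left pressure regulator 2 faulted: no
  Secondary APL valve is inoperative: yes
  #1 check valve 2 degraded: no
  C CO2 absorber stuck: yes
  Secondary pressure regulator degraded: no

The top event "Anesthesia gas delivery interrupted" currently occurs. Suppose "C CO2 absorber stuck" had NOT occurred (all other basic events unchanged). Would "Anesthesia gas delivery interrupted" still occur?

No

Counterfactual: set "C CO2 absorber stuck" to not occurred.
Breathing circuit down [AND]: Forward flowmeter failed=occurs, Secondary pressure regulator degraded=not, C check valve degraded=occurs → not all inputs occur → does not occur.
Scavenge line down [OR]: Secondary fresh-gas outlet fails=not, C CO2 absorber stuck=not → no input occurs → does not occur.
Pipeline path fails [OR]: Breathing circuit down=not, Scavenge line down=not → no input occurs → does not occur.
O2 supply lost [AND]: C vaporizer is inoperative=not, Primary supply hose lost=not → not all inputs occur → does not occur.
Cylinder backup inoperative [OR]: O2 supply lost=not, Auxiliary O2 cylinder fails=not, Secondary APL valve is inoperative=occurs, #2 pipeline inlet fails=occurs → at least one input occurs → occurs.
Vaporizer chain unavailable [OR]: Cylinder backup inoperative=occurs, Flowmeter 2 failed=not, Left pressure regulator 2 faulted=not → at least one input occurs → occurs.
Breathing circuit 2 fails [AND]: Pipeline path fails=not, Vaporizer chain unavailable=occurs → not all inputs occur → does not occur.
Anesthesia gas delivery interrupted [OR]: Breathing circuit 2 fails=not, #1 check valve 2 degraded=not → no input occurs → does not occur.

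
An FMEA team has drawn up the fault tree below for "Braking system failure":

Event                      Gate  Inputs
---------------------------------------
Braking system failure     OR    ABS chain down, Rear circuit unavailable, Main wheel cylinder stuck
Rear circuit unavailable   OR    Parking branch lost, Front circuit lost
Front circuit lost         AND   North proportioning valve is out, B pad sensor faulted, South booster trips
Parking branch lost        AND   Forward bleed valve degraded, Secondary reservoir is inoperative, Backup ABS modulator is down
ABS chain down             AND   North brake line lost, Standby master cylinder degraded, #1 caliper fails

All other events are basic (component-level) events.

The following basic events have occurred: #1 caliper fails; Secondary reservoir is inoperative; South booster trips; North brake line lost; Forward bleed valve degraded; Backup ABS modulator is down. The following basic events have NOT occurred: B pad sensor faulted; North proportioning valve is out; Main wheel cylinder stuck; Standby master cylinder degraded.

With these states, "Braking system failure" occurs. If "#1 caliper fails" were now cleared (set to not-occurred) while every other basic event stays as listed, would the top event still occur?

Yes

Counterfactual: set "#1 caliper fails" to not occurred.
ABS chain down [AND]: North brake line lost=occurs, Standby master cylinder degraded=not, #1 caliper fails=not → not all inputs occur → does not occur.
Parking branch lost [AND]: Forward bleed valve degraded=occurs, Secondary reservoir is inoperative=occurs, Backup ABS modulator is down=occurs → all inputs occur → occurs.
Front circuit lost [AND]: North proportioning valve is out=not, B pad sensor faulted=not, South booster trips=occurs → not all inputs occur → does not occur.
Rear circuit unavailable [OR]: Parking branch lost=occurs, Front circuit lost=not → at least one input occurs → occurs.
Braking system failure [OR]: ABS chain down=not, Rear circuit unavailable=occurs, Main wheel cylinder stuck=not → at least one input occurs → occurs.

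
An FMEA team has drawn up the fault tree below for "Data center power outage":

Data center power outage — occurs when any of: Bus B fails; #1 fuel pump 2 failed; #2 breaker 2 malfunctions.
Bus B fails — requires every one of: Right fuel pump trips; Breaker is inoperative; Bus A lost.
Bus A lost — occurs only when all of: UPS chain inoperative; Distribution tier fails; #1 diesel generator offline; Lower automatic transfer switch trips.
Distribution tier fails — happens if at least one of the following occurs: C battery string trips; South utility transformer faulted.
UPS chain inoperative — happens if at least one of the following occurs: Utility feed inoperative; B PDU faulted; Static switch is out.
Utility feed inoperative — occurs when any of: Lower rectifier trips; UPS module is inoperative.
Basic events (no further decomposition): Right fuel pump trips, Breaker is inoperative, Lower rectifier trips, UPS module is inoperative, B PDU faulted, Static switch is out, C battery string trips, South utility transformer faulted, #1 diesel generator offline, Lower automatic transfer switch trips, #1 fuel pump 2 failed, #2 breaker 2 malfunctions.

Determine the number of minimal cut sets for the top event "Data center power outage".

10

Utility feed inoperative [OR]: union of children's cut sets → 2 cut set(s).
UPS chain inoperative [OR]: union of children's cut sets → 4 cut set(s).
Distribution tier fails [OR]: union of children's cut sets → 2 cut set(s).
Bus A lost [AND]: one cut set from each child combined → 4 × 2 × 1 × 1 = 8 cut set(s).
Bus B fails [AND]: one cut set from each child combined → 1 × 1 × 8 = 8 cut set(s).
Data center power outage [OR]: union of children's cut sets → 10 cut set(s).
Minimal cut sets: {#1 diesel generator offline, Breaker is inoperative, C battery string trips, Lower automatic transfer switch trips, Lower rectifier trips, Right fuel pump trips}; {#1 diesel generator offline, Breaker is inoperative, Lower automatic transfer switch trips, Lower rectifier trips, Right fuel pump trips, South utility transformer faulted}; {#1 diesel generator offline, Breaker is inoperative, C battery string trips, Lower automatic transfer switch trips, Right fuel pump trips, UPS module is inoperative}; {#1 diesel generator offline, Breaker is inoperative, Lower automatic transfer switch trips, Right fuel pump trips, South utility transformer faulted, UPS module is inoperative}; {#1 diesel generator offline, B PDU faulted, Breaker is inoperative, C battery string trips, Lower automatic transfer switch trips, Right fuel pump trips}; {#1 diesel generator offline, B PDU faulted, Breaker is inoperative, Lower automatic transfer switch trips, Right fuel pump trips, South utility transformer faulted}; {#1 diesel generator offline, Breaker is inoperative, C battery string trips, Lower automatic transfer switch trips, Right fuel pump trips, Static switch is out}; {#1 diesel generator offline, Breaker is inoperative, Lower automatic transfer switch trips, Right fuel pump trips, South utility transformer faulted, Static switch is out}; {#1 fuel pump 2 failed}; {#2 breaker 2 malfunctions}.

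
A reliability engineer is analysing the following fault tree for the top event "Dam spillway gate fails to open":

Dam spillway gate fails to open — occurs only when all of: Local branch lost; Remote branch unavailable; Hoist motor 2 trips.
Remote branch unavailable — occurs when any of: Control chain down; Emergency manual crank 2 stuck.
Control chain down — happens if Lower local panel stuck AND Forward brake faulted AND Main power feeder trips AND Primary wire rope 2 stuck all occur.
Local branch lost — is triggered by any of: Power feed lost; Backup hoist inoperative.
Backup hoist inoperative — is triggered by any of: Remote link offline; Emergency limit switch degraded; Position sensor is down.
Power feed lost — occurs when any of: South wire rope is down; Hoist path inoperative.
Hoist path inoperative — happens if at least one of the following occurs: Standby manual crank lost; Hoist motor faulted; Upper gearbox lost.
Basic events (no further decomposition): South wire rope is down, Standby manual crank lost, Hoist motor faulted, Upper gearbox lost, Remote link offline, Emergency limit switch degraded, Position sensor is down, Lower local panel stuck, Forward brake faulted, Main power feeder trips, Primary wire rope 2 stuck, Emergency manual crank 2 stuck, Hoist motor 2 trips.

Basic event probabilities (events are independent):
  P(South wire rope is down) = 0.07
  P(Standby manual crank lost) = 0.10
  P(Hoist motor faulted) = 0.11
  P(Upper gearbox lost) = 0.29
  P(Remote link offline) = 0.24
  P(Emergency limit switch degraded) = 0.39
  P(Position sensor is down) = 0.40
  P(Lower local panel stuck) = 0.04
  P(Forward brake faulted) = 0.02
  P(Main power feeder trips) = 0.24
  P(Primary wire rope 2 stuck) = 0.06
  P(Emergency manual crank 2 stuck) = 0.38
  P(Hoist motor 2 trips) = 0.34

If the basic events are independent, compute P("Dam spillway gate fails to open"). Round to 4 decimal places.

P(Hoist path inoperative) [OR] = 1 − (1−0.10) × (1−0.11) × (1−0.29) = 0.431290
P(Power feed lost) [OR] = 1 − (1−0.07) × (1−0.431290) = 0.471100
P(Backup hoist inoperative) [OR] = 1 − (1−0.24) × (1−0.39) × (1−0.40) = 0.721840
P(Local branch lost) [OR] = 1 − (1−0.471100) × (1−0.721840) = 0.852881
P(Control chain down) [AND] = 0.04 × 0.02 × 0.24 × 0.06 = 0.000012
P(Remote branch unavailable) [OR] = 1 − (1−0.000012) × (1−0.38) = 0.380007
P(Dam spillway gate fails to open) [AND] = 0.852881 × 0.380007 × 0.34 = 0.110194
Rounded to 4 decimal places: P(Dam spillway gate fails to open) ≈ 0.1102.

0.1102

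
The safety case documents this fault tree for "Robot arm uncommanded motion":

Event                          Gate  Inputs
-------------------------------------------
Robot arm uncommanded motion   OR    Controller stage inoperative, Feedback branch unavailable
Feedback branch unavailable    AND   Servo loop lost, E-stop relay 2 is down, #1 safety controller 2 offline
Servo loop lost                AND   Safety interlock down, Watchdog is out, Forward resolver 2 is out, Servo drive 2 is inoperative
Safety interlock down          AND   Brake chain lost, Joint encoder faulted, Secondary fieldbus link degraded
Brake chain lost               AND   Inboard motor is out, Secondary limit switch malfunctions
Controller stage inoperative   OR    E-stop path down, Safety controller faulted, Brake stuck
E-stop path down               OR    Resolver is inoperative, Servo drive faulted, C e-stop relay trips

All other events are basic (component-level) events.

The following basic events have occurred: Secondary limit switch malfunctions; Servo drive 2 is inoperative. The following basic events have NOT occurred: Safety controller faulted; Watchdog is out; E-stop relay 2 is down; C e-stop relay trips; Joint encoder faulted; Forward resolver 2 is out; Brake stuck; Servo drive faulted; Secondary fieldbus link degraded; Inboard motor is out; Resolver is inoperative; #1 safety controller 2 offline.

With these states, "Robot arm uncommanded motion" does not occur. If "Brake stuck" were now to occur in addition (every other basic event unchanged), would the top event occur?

Counterfactual: set "Brake stuck" to occurred.
E-stop path down [OR]: Resolver is inoperative=not, Servo drive faulted=not, C e-stop relay trips=not → no input occurs → does not occur.
Controller stage inoperative [OR]: E-stop path down=not, Safety controller faulted=not, Brake stuck=occurs → at least one input occurs → occurs.
Brake chain lost [AND]: Inboard motor is out=not, Secondary limit switch malfunctions=occurs → not all inputs occur → does not occur.
Safety interlock down [AND]: Brake chain lost=not, Joint encoder faulted=not, Secondary fieldbus link degraded=not → not all inputs occur → does not occur.
Servo loop lost [AND]: Safety interlock down=not, Watchdog is out=not, Forward resolver 2 is out=not, Servo drive 2 is inoperative=occurs → not all inputs occur → does not occur.
Feedback branch unavailable [AND]: Servo loop lost=not, E-stop relay 2 is down=not, #1 safety controller 2 offline=not → not all inputs occur → does not occur.
Robot arm uncommanded motion [OR]: Controller stage inoperative=occurs, Feedback branch unavailable=not → at least one input occurs → occurs.

Yes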